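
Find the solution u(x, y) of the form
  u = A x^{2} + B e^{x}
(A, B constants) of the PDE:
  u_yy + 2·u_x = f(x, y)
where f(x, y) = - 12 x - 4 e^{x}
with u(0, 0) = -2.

Substitute the ansatz u = A x^{2} + B e^{x} into the left-hand side.
Derivatives of the ansatz:
  u_yy = 0
  u_x = 2 A x + B e^{x}
Term by term:
  u_yy = 0
  2·u_x = 4 A x + 2 B e^{x}
So the left-hand side equals
  4 A x + 2 B e^{x}
This must equal f(x, y) = - 12 x - 4 e^{x} identically.
Matching coefficients of the independent functions:
  [x]:  4 A = -12
  [e^{x}]:  2 B = -4
Solving: A = -3, B = -2.
Check against the point condition:
  u(0, 0) = -2  ⟹  B = -2  ✓
Hence u(x, y) = - 3 x^{2} - 2 e^{x}.

Answer: u(x, y) = - 3 x^{2} - 2 e^{x}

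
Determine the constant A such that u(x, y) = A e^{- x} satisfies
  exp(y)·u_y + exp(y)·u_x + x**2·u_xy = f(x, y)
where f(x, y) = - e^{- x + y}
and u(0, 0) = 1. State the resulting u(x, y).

Substitute the ansatz u = A e^{- x} into the left-hand side.
Derivatives of the ansatz:
  u_y = 0
  u_x = - A e^{- x}
  u_xy = 0
Term by term:
  exp(y)·u_y = 0
  exp(y)·u_x = - A e^{- x} e^{y}
  x**2·u_xy = 0
So the left-hand side equals
  - A e^{- x} e^{y}
This must equal f(x, y) identically; expanded, f = - e^{- x} e^{y}.
Matching coefficients of the independent functions:
  [e^{- x} e^{y}]:  - A = -1
Solving: A = 1.
Check against the point condition:
  u(0, 0) = 1  ⟹  A = 1  ✓
Hence u(x, y) = e^{- x}.

Answer: u(x, y) = e^{- x}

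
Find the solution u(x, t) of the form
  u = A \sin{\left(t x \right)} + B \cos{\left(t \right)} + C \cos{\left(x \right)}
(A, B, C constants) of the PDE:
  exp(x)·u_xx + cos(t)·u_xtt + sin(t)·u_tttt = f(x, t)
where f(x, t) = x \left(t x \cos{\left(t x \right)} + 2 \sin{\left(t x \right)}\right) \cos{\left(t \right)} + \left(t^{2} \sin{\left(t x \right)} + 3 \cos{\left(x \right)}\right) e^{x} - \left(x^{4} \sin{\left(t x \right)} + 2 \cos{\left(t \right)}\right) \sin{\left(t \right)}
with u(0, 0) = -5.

Substitute the ansatz u = A \sin{\left(t x \right)} + B \cos{\left(t \right)} + C \cos{\left(x \right)} into the left-hand side.
Derivatives of the ansatz:
  u_xx = - A t^{2} \sin{\left(t x \right)} - C \cos{\left(x \right)}
  u_xtt = - A t x^{2} \cos{\left(t x \right)} - 2 A x \sin{\left(t x \right)}
  u_tttt = A x^{4} \sin{\left(t x \right)} + B \cos{\left(t \right)}
Term by term:
  exp(x)·u_xx = - A t^{2} e^{x} \sin{\left(t x \right)} - C e^{x} \cos{\left(x \right)}
  cos(t)·u_xtt = - A t x^{2} \cos{\left(t \right)} \cos{\left(t x \right)} - 2 A x \sin{\left(t x \right)} \cos{\left(t \right)}
  sin(t)·u_tttt = A x^{4} \sin{\left(t \right)} \sin{\left(t x \right)} + B \sin{\left(t \right)} \cos{\left(t \right)}
So the left-hand side equals
  - A t^{2} e^{x} \sin{\left(t x \right)} - A t x^{2} \cos{\left(t \right)} \cos{\left(t x \right)} + A x^{4} \sin{\left(t \right)} \sin{\left(t x \right)} - 2 A x \sin{\left(t x \right)} \cos{\left(t \right)} + B \sin{\left(t \right)} \cos{\left(t \right)} - C e^{x} \cos{\left(x \right)}
This must equal f(x, t) identically; expanded, f = t^{2} e^{x} \sin{\left(t x \right)} + t x^{2} \cos{\left(t \right)} \cos{\left(t x \right)} - x^{4} \sin{\left(t \right)} \sin{\left(t x \right)} + 2 x \sin{\left(t x \right)} \cos{\left(t \right)} + 3 e^{x} \cos{\left(x \right)} - 2 \sin{\left(t \right)} \cos{\left(t \right)}.
Matching coefficients of the independent functions:
  [e^{x} \cos{\left(x \right)}]:  - C = 3
  [\sin{\left(t \right)} \cos{\left(t \right)}]:  B = -2
  [t^{2} e^{x} \sin{\left(t x \right)}, t x^{2} \cos{\left(t \right)} \cos{\left(t x \right)}]:  - A = 1
  [x \sin{\left(t x \right)} \cos{\left(t \right)}]:  - 2 A = 2
  [x^{4} \sin{\left(t \right)} \sin{\left(t x \right)}]:  A = -1
Solving: A = -1, B = -2, C = -3.
Check against the point condition:
  u(0, 0) = -5  ⟹  B + C = -5  ✓
Hence u(x, t) = - \sin{\left(t x \right)} - 2 \cos{\left(t \right)} - 3 \cos{\left(x \right)}.

Answer: u(x, t) = - \sin{\left(t x \right)} - 2 \cos{\left(t \right)} - 3 \cos{\left(x \right)}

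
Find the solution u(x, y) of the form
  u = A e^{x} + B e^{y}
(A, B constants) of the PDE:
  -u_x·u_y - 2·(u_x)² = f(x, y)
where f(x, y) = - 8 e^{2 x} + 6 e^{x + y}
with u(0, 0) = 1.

Substitute the ansatz u = A e^{x} + B e^{y} into the left-hand side.
Derivatives of the ansatz:
  u_x = A e^{x}
  u_y = B e^{y}
Term by term:
  -u_x·u_y = - A B e^{x} e^{y}
  -2·(u_x)² = - 2 A^{2} e^{2 x}
So the left-hand side equals
  - 2 A^{2} e^{2 x} - A B e^{x} e^{y}
This must equal f(x, y) identically; expanded, f = - 8 e^{2 x} + 6 e^{x} e^{y}.
Matching coefficients of the independent functions:
  [e^{x} e^{y}]:  - A B = 6
  [e^{2 x}]:  - 2 A^{2} = -8
These equations allow (A, B) = (-2, 3) or (2, -3).
Impose the point condition(s):
  u(0, 0) = 1  ⟹  A + B = 1
Only A = -2, B = 3 satisfies everything.
Hence u(x, y) = - 2 e^{x} + 3 e^{y}.

Answer: u(x, y) = - 2 e^{x} + 3 e^{y}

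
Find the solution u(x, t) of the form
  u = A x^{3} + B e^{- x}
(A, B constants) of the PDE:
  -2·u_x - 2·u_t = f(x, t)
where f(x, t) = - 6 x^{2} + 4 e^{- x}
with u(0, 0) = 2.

Substitute the ansatz u = A x^{3} + B e^{- x} into the left-hand side.
Derivatives of the ansatz:
  u_x = 3 A x^{2} - B e^{- x}
  u_t = 0
Term by term:
  -2·u_x = - 6 A x^{2} + 2 B e^{- x}
  -2·u_t = 0
So the left-hand side equals
  - 6 A x^{2} + 2 B e^{- x}
This must equal f(x, t) = - 6 x^{2} + 4 e^{- x} identically.
Matching coefficients of the independent functions:
  [x^{2}]:  - 6 A = -6
  [e^{- x}]:  2 B = 4
Solving: A = 1, B = 2.
Check against the point condition:
  u(0, 0) = 2  ⟹  B = 2  ✓
Hence u(x, t) = x^{3} + 2 e^{- x}.

Answer: u(x, t) = x^{3} + 2 e^{- x}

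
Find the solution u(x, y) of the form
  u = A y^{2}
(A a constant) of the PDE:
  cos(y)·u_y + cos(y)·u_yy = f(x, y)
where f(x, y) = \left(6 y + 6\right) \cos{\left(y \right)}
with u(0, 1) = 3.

Substitute the ansatz u = A y^{2} into the left-hand side.
Derivatives of the ansatz:
  u_y = 2 A y
  u_yy = 2 A
Term by term:
  cos(y)·u_y = 2 A y \cos{\left(y \right)}
  cos(y)·u_yy = 2 A \cos{\left(y \right)}
So the left-hand side equals
  2 A y \cos{\left(y \right)} + 2 A \cos{\left(y \right)}
This must equal f(x, y) identically; expanded, f = 6 y \cos{\left(y \right)} + 6 \cos{\left(y \right)}.
Matching coefficients of the independent functions:
  [y \cos{\left(y \right)}, \cos{\left(y \right)}]:  2 A = 6
Solving: A = 3.
Check against the point condition:
  u(0, 1) = 3  ⟹  A = 3  ✓
Hence u(x, y) = 3 y^{2}.

Answer: u(x, y) = 3 y^{2}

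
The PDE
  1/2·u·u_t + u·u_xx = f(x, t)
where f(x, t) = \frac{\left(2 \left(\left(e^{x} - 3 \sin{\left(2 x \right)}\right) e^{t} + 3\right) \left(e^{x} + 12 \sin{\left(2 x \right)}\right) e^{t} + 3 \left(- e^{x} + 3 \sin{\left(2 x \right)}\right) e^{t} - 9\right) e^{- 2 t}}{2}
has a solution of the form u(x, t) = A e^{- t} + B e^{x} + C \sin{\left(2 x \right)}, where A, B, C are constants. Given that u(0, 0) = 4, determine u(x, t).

Substitute the ansatz u = A e^{- t} + B e^{x} + C \sin{\left(2 x \right)} into the left-hand side.
Derivatives of the ansatz:
  u_t = - A e^{- t}
  u_xx = B e^{x} - 4 C \sin{\left(2 x \right)}
Term by term:
  1/2·u·u_t = - \frac{A^{2} e^{- 2 t}}{2} - \frac{A B e^{- t} e^{x}}{2} - \frac{A C e^{- t} \sin{\left(2 x \right)}}{2}
  u·u_xx = A B e^{- t} e^{x} - 4 A C e^{- t} \sin{\left(2 x \right)} + B^{2} e^{2 x} - 3 B C e^{x} \sin{\left(2 x \right)} - 4 C^{2} \sin^{2}{\left(2 x \right)}
So the left-hand side equals
  - \frac{A^{2} e^{- 2 t}}{2} + \frac{A B e^{- t} e^{x}}{2} - \frac{9 A C e^{- t} \sin{\left(2 x \right)}}{2} + B^{2} e^{2 x} - 3 B C e^{x} \sin{\left(2 x \right)} - 4 C^{2} \sin^{2}{\left(2 x \right)}
This must equal f(x, t) identically; expanded, f = e^{2 x} + 9 e^{x} \sin{\left(2 x \right)} - 36 \sin^{2}{\left(2 x \right)} + \frac{3 e^{- t} e^{x}}{2} + \frac{81 e^{- t} \sin{\left(2 x \right)}}{2} - \frac{9 e^{- 2 t}}{2}.
Matching coefficients of the independent functions:
  [e^{- t} e^{x}]:  \frac{A B}{2} = \frac{3}{2}
  [e^{- t} \sin{\left(2 x \right)}]:  - \frac{9 A C}{2} = \frac{81}{2}
  [e^{x} \sin{\left(2 x \right)}]:  - 3 B C = 9
  [e^{- 2 t}]:  - \frac{A^{2}}{2} = - \frac{9}{2}
  [e^{2 x}]:  B^{2} = 1
  [\sin^{2}{\left(2 x \right)}]:  - 4 C^{2} = -36
These equations allow (A, B, C) = (-3, -1, 3) or (3, 1, -3).
Impose the point condition(s):
  u(0, 0) = 4  ⟹  A + B = 4
Only A = 3, B = 1, C = -3 satisfies everything.
Hence u(x, t) = e^{x} - 3 \sin{\left(2 x \right)} + 3 e^{- t}.

Answer: u(x, t) = e^{x} - 3 \sin{\left(2 x \right)} + 3 e^{- t}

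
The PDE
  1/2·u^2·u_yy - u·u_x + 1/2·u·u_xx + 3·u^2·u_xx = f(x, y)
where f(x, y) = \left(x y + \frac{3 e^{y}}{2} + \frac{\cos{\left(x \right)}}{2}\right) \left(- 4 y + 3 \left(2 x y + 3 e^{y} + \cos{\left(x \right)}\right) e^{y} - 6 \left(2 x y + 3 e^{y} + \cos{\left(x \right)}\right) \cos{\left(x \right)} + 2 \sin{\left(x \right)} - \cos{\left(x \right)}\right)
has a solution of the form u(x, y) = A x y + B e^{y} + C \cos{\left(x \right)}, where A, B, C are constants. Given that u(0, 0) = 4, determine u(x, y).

Substitute the ansatz u = A x y + B e^{y} + C \cos{\left(x \right)} into the left-hand side.
Derivatives of the ansatz:
  u_yy = B e^{y}
  u_x = A y - C \sin{\left(x \right)}
  u_xx = - C \cos{\left(x \right)}
Term by term:
  1/2·u^2·u_yy = \frac{A^{2} B x^{2} y^{2} e^{y}}{2} + A B^{2} x y e^{2 y} + A B C x y e^{y} \cos{\left(x \right)} + \frac{B^{3} e^{3 y}}{2} + B^{2} C e^{2 y} \cos{\left(x \right)} + \frac{B C^{2} e^{y} \cos^{2}{\left(x \right)}}{2}
  -u·u_x = - A^{2} x y^{2} - A B y e^{y} + A C x y \sin{\left(x \right)} - A C y \cos{\left(x \right)} + B C e^{y} \sin{\left(x \right)} + C^{2} \sin{\left(x \right)} \cos{\left(x \right)}
  1/2·u·u_xx = - \frac{A C x y \cos{\left(x \right)}}{2} - \frac{B C e^{y} \cos{\left(x \right)}}{2} - \frac{C^{2} \cos^{2}{\left(x \right)}}{2}
  3·u^2·u_xx = - 3 A^{2} C x^{2} y^{2} \cos{\left(x \right)} - 6 A B C x y e^{y} \cos{\left(x \right)} - 6 A C^{2} x y \cos^{2}{\left(x \right)} - 3 B^{2} C e^{2 y} \cos{\left(x \right)} - 6 B C^{2} e^{y} \cos^{2}{\left(x \right)} - 3 C^{3} \cos^{3}{\left(x \right)}
So the left-hand side equals
  \frac{A^{2} B x^{2} y^{2} e^{y}}{2} - 3 A^{2} C x^{2} y^{2} \cos{\left(x \right)} - A^{2} x y^{2} + A B^{2} x y e^{2 y} - 5 A B C x y e^{y} \cos{\left(x \right)} - A B y e^{y} - 6 A C^{2} x y \cos^{2}{\left(x \right)} + A C x y \sin{\left(x \right)} - \frac{A C x y \cos{\left(x \right)}}{2} - A C y \cos{\left(x \right)} + \frac{B^{3} e^{3 y}}{2} - 2 B^{2} C e^{2 y} \cos{\left(x \right)} - \frac{11 B C^{2} e^{y} \cos^{2}{\left(x \right)}}{2} + B C e^{y} \sin{\left(x \right)} - \frac{B C e^{y} \cos{\left(x \right)}}{2} - 3 C^{3} \cos^{3}{\left(x \right)} + C^{2} \sin{\left(x \right)} \cos{\left(x \right)} - \frac{C^{2} \cos^{2}{\left(x \right)}}{2}
This must equal f(x, y) identically; expanded, f = 6 x^{2} y^{2} e^{y} - 12 x^{2} y^{2} \cos{\left(x \right)} - 4 x y^{2} + 18 x y e^{2 y} - 30 x y e^{y} \cos{\left(x \right)} + 2 x y \sin{\left(x \right)} - 12 x y \cos^{2}{\left(x \right)} - x y \cos{\left(x \right)} - 6 y e^{y} - 2 y \cos{\left(x \right)} + \frac{27 e^{3 y}}{2} - 18 e^{2 y} \cos{\left(x \right)} + 3 e^{y} \sin{\left(x \right)} - \frac{33 e^{y} \cos^{2}{\left(x \right)}}{2} - \frac{3 e^{y} \cos{\left(x \right)}}{2} + \sin{\left(x \right)} \cos{\left(x \right)} - 3 \cos^{3}{\left(x \right)} - \frac{\cos^{2}{\left(x \right)}}{2}.
Matching coefficients of the independent functions:
(each divided by its leading coefficient; functions giving the same equation are listed together)
  [x y^{2}]:  A^{2} - 4 = 0
  [y e^{y}]:  A B - 6 = 0
  [y \cos{\left(x \right)}, x y \sin{\left(x \right)}, x y \cos{\left(x \right)}]:  A C - 2 = 0
  [e^{y} \sin{\left(x \right)}, e^{y} \cos{\left(x \right)}]:  B C - 3 = 0
  [e^{y} \cos^{2}{\left(x \right)}]:  B C^{2} - 3 = 0
  [e^{2 y} \cos{\left(x \right)}]:  B^{2} C - 9 = 0
  [\sin{\left(x \right)} \cos{\left(x \right)}, \cos^{2}{\left(x \right)}]:  C^{2} - 1 = 0
  [x y e^{2 y}]:  A B^{2} - 18 = 0
  [x y \cos^{2}{\left(x \right)}]:  A C^{2} - 2 = 0
  [x^{2} y^{2} e^{y}]:  A^{2} B - 12 = 0
  [x^{2} y^{2} \cos{\left(x \right)}]:  A^{2} C - 4 = 0
  [x y e^{y} \cos{\left(x \right)}]:  A B C - 6 = 0
  [e^{3 y}]:  B^{3} - 27 = 0
  [\cos^{3}{\left(x \right)}]:  C^{3} - 1 = 0
Solving: A = 2, B = 3, C = 1.
Check against the point condition:
  u(0, 0) = 4  ⟹  B + C = 4  ✓
Hence u(x, y) = 2 x y + 3 e^{y} + \cos{\left(x \right)}.

Answer: u(x, y) = 2 x y + 3 e^{y} + \cos{\left(x \right)}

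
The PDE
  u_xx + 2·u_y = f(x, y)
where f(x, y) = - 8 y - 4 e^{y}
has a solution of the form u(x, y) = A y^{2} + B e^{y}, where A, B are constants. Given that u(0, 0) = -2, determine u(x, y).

Substitute the ansatz u = A y^{2} + B e^{y} into the left-hand side.
Derivatives of the ansatz:
  u_xx = 0
  u_y = 2 A y + B e^{y}
Term by term:
  u_xx = 0
  2·u_y = 4 A y + 2 B e^{y}
So the left-hand side equals
  4 A y + 2 B e^{y}
This must equal f(x, y) = - 8 y - 4 e^{y} identically.
Matching coefficients of the independent functions:
  [y]:  4 A = -8
  [e^{y}]:  2 B = -4
Solving: A = -2, B = -2.
Check against the point condition:
  u(0, 0) = -2  ⟹  B = -2  ✓
Hence u(x, y) = - 2 y^{2} - 2 e^{y}.

Answer: u(x, y) = - 2 y^{2} - 2 e^{y}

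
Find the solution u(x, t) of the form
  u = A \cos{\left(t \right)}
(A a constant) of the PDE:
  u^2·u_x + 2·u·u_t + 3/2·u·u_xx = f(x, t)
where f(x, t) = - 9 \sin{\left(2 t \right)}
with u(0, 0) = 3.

Substitute the ansatz u = A \cos{\left(t \right)} into the left-hand side.
Derivatives of the ansatz:
  u_x = 0
  u_t = - A \sin{\left(t \right)}
  u_xx = 0
Term by term:
  u^2·u_x = 0
  2·u·u_t = - 2 A^{2} \sin{\left(t \right)} \cos{\left(t \right)}
  3/2·u·u_xx = 0
So the left-hand side equals
  - 2 A^{2} \sin{\left(t \right)} \cos{\left(t \right)}
This must equal f(x, t) identically; expanded, f = - 18 \sin{\left(t \right)} \cos{\left(t \right)}.
Matching coefficients of the independent functions:
  [\sin{\left(t \right)} \cos{\left(t \right)}]:  - 2 A^{2} = -18
These equations allow (A) = (-3) or (3).
Impose the point condition(s):
  u(0, 0) = 3  ⟹  A = 3
Only A = 3 satisfies everything.
Hence u(x, t) = 3 \cos{\left(t \right)}.

Answer: u(x, t) = 3 \cos{\left(t \right)}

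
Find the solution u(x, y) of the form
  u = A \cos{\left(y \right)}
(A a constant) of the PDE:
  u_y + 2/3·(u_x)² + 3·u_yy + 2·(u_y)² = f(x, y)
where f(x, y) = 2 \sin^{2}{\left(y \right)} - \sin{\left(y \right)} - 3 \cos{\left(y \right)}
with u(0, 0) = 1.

Answer: u(x, y) = \cos{\left(y \right)}

Derivation:
Substitute the ansatz u = A \cos{\left(y \right)} into the left-hand side.
Derivatives of the ansatz:
  u_y = - A \sin{\left(y \right)}
  u_x = 0
  u_yy = - A \cos{\left(y \right)}
Term by term:
  u_y = - A \sin{\left(y \right)}
  2/3·(u_x)² = 0
  3·u_yy = - 3 A \cos{\left(y \right)}
  2·(u_y)² = 2 A^{2} \sin^{2}{\left(y \right)}
So the left-hand side equals
  2 A^{2} \sin^{2}{\left(y \right)} - A \sin{\left(y \right)} - 3 A \cos{\left(y \right)}
This must equal f(x, y) = 2 \sin^{2}{\left(y \right)} - \sin{\left(y \right)} - 3 \cos{\left(y \right)} identically.
Matching coefficients of the independent functions:
  [\sin{\left(y \right)}]:  - A = -1
  [\sin^{2}{\left(y \right)}]:  2 A^{2} = 2
  [\cos{\left(y \right)}]:  - 3 A = -3
Solving: A = 1.
Check against the point condition:
  u(0, 0) = 1  ⟹  A = 1  ✓
Hence u(x, y) = \cos{\left(y \right)}.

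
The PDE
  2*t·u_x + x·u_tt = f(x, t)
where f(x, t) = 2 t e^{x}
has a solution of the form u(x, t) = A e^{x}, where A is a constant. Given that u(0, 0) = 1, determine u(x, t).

Answer: u(x, t) = e^{x}

Derivation:
Substitute the ansatz u = A e^{x} into the left-hand side.
Derivatives of the ansatz:
  u_x = A e^{x}
  u_tt = 0
Term by term:
  2*t·u_x = 2 A t e^{x}
  x·u_tt = 0
So the left-hand side equals
  2 A t e^{x}
This must equal f(x, t) = 2 t e^{x} identically.
Matching coefficients of the independent functions:
  [t e^{x}]:  2 A = 2
Solving: A = 1.
Check against the point condition:
  u(0, 0) = 1  ⟹  A = 1  ✓
Hence u(x, t) = e^{x}.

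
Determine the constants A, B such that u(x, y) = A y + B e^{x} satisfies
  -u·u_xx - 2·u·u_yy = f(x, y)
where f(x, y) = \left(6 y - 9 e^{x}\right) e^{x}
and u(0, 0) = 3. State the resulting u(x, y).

Substitute the ansatz u = A y + B e^{x} into the left-hand side.
Derivatives of the ansatz:
  u_xx = B e^{x}
  u_yy = 0
Term by term:
  -u·u_xx = - A B y e^{x} - B^{2} e^{2 x}
  -2·u·u_yy = 0
So the left-hand side equals
  - A B y e^{x} - B^{2} e^{2 x}
This must equal f(x, y) = \left(6 y - 9 e^{x}\right) e^{x} identically.
Matching coefficients of the independent functions:
  [y e^{x}]:  - A B = 6
  [e^{2 x}]:  - B^{2} = -9
These equations allow (A, B) = (-2, 3) or (2, -3).
Impose the point condition(s):
  u(0, 0) = 3  ⟹  B = 3
Only A = -2, B = 3 satisfies everything.
Hence u(x, y) = - 2 y + 3 e^{x}.

Answer: u(x, y) = - 2 y + 3 e^{x}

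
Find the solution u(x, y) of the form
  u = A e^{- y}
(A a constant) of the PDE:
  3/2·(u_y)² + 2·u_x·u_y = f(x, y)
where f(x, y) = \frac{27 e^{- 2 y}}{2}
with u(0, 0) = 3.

Substitute the ansatz u = A e^{- y} into the left-hand side.
Derivatives of the ansatz:
  u_y = - A e^{- y}
  u_x = 0
Term by term:
  3/2·(u_y)² = \frac{3 A^{2} e^{- 2 y}}{2}
  2·u_x·u_y = 0
So the left-hand side equals
  \frac{3 A^{2} e^{- 2 y}}{2}
This must equal f(x, y) = \frac{27 e^{- 2 y}}{2} identically.
Matching coefficients of the independent functions:
  [e^{- 2 y}]:  \frac{3 A^{2}}{2} = \frac{27}{2}
These equations allow (A) = (-3) or (3).
Impose the point condition(s):
  u(0, 0) = 3  ⟹  A = 3
Only A = 3 satisfies everything.
Hence u(x, y) = 3 e^{- y}.

Answer: u(x, y) = 3 e^{- y}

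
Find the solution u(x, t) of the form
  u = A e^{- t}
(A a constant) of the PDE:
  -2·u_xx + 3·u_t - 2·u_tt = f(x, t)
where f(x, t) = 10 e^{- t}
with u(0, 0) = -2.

Substitute the ansatz u = A e^{- t} into the left-hand side.
Derivatives of the ansatz:
  u_xx = 0
  u_t = - A e^{- t}
  u_tt = A e^{- t}
Term by term:
  -2·u_xx = 0
  3·u_t = - 3 A e^{- t}
  -2·u_tt = - 2 A e^{- t}
So the left-hand side equals
  - 5 A e^{- t}
This must equal f(x, t) = 10 e^{- t} identically.
Matching coefficients of the independent functions:
  [e^{- t}]:  - 5 A = 10
Solving: A = -2.
Check against the point condition:
  u(0, 0) = -2  ⟹  A = -2  ✓
Hence u(x, t) = - 2 e^{- t}.

Answer: u(x, t) = - 2 e^{- t}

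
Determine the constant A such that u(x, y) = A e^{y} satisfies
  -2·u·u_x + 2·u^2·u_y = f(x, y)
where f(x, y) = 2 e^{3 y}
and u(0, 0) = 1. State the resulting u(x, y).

Substitute the ansatz u = A e^{y} into the left-hand side.
Derivatives of the ansatz:
  u_x = 0
  u_y = A e^{y}
Term by term:
  -2·u·u_x = 0
  2·u^2·u_y = 2 A^{3} e^{3 y}
So the left-hand side equals
  2 A^{3} e^{3 y}
This must equal f(x, y) = 2 e^{3 y} identically.
Matching coefficients of the independent functions:
  [e^{3 y}]:  2 A^{3} = 2
Solving: A = 1.
Check against the point condition:
  u(0, 0) = 1  ⟹  A = 1  ✓
Hence u(x, y) = e^{y}.

Answer: u(x, y) = e^{y}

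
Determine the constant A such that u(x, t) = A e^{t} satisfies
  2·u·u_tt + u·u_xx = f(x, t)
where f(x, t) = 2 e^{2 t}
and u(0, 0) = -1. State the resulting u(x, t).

Substitute the ansatz u = A e^{t} into the left-hand side.
Derivatives of the ansatz:
  u_tt = A e^{t}
  u_xx = 0
Term by term:
  2·u·u_tt = 2 A^{2} e^{2 t}
  u·u_xx = 0
So the left-hand side equals
  2 A^{2} e^{2 t}
This must equal f(x, t) = 2 e^{2 t} identically.
Matching coefficients of the independent functions:
  [e^{2 t}]:  2 A^{2} = 2
These equations allow (A) = (-1) or (1).
Impose the point condition(s):
  u(0, 0) = -1  ⟹  A = -1
Only A = -1 satisfies everything.
Hence u(x, t) = - e^{t}.

Answer: u(x, t) = - e^{t}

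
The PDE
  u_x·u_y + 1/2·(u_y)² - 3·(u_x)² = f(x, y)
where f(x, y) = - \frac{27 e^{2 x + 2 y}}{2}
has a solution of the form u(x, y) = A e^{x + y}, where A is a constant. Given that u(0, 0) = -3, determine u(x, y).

Substitute the ansatz u = A e^{x + y} into the left-hand side.
Derivatives of the ansatz:
  u_x = A e^{x} e^{y}
  u_y = A e^{x} e^{y}
Term by term:
  u_x·u_y = A^{2} e^{2 x} e^{2 y}
  1/2·(u_y)² = \frac{A^{2} e^{2 x} e^{2 y}}{2}
  -3·(u_x)² = - 3 A^{2} e^{2 x} e^{2 y}
So the left-hand side equals
  - \frac{3 A^{2} e^{2 x} e^{2 y}}{2}
This must equal f(x, y) identically; expanded, f = - \frac{27 e^{2 x} e^{2 y}}{2}.
Matching coefficients of the independent functions:
  [e^{2 x} e^{2 y}]:  - \frac{3 A^{2}}{2} = - \frac{27}{2}
These equations allow (A) = (-3) or (3).
Impose the point condition(s):
  u(0, 0) = -3  ⟹  A = -3
Only A = -3 satisfies everything.
Hence u(x, y) = - 3 e^{x + y}.

Answer: u(x, y) = - 3 e^{x + y}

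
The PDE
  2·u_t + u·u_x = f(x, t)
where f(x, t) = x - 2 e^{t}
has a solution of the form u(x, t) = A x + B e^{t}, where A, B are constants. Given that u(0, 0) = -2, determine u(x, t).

Substitute the ansatz u = A x + B e^{t} into the left-hand side.
Derivatives of the ansatz:
  u_t = B e^{t}
  u_x = A
Term by term:
  2·u_t = 2 B e^{t}
  u·u_x = A^{2} x + A B e^{t}
So the left-hand side equals
  A^{2} x + A B e^{t} + 2 B e^{t}
This must equal f(x, t) = x - 2 e^{t} identically.
Matching coefficients of the independent functions:
  [x]:  A^{2} = 1
  [e^{t}]:  A B + 2 B = -2
These equations allow (A, B) = (-1, -2) or (1, - \frac{2}{3}).
Impose the point condition(s):
  u(0, 0) = -2  ⟹  B = -2
Only A = -1, B = -2 satisfies everything.
Hence u(x, t) = - x - 2 e^{t}.

Answer: u(x, t) = - x - 2 e^{t}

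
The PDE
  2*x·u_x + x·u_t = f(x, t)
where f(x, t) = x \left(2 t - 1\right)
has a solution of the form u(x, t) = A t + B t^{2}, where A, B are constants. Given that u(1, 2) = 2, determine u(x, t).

Answer: u(x, t) = t^{2} - t

Derivation:
Substitute the ansatz u = A t + B t^{2} into the left-hand side.
Derivatives of the ansatz:
  u_x = 0
  u_t = A + 2 B t
Term by term:
  2*x·u_x = 0
  x·u_t = A x + 2 B t x
So the left-hand side equals
  A x + 2 B t x
This must equal f(x, t) identically; expanded, f = 2 t x - x.
Matching coefficients of the independent functions:
  [x]:  A = -1
  [t x]:  2 B = 2
Solving: A = -1, B = 1.
Check against the point condition:
  u(1, 2) = 2  ⟹  2 A + 4 B = 2  ✓
Hence u(x, t) = t^{2} - t.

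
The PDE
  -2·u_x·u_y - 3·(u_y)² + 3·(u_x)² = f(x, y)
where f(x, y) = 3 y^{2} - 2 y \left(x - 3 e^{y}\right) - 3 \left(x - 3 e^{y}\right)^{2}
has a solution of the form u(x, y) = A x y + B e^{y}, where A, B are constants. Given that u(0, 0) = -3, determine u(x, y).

Substitute the ansatz u = A x y + B e^{y} into the left-hand side.
Derivatives of the ansatz:
  u_x = A y
  u_y = A x + B e^{y}
Term by term:
  -2·u_x·u_y = - 2 A^{2} x y - 2 A B y e^{y}
  -3·(u_y)² = - 3 A^{2} x^{2} - 6 A B x e^{y} - 3 B^{2} e^{2 y}
  3·(u_x)² = 3 A^{2} y^{2}
So the left-hand side equals
  - 3 A^{2} x^{2} - 2 A^{2} x y + 3 A^{2} y^{2} - 6 A B x e^{y} - 2 A B y e^{y} - 3 B^{2} e^{2 y}
This must equal f(x, y) identically; expanded, f = - 3 x^{2} - 2 x y + 18 x e^{y} + 3 y^{2} + 6 y e^{y} - 27 e^{2 y}.
Matching coefficients of the independent functions:
  [x^{2}]:  - 3 A^{2} = -3
  [y^{2}]:  3 A^{2} = 3
  [x y]:  - 2 A^{2} = -2
  [x e^{y}]:  - 6 A B = 18
  [y e^{y}]:  - 2 A B = 6
  [e^{2 y}]:  - 3 B^{2} = -27
These equations allow (A, B) = (-1, 3) or (1, -3).
Impose the point condition(s):
  u(0, 0) = -3  ⟹  B = -3
Only A = 1, B = -3 satisfies everything.
Hence u(x, y) = x y - 3 e^{y}.

Answer: u(x, y) = x y - 3 e^{y}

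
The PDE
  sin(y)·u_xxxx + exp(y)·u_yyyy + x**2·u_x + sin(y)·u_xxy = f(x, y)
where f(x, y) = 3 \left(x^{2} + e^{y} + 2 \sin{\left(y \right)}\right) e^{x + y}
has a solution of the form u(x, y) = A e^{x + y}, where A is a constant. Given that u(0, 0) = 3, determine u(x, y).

Substitute the ansatz u = A e^{x + y} into the left-hand side.
Derivatives of the ansatz:
  u_xxxx = A e^{x} e^{y}
  u_yyyy = A e^{x} e^{y}
  u_x = A e^{x} e^{y}
  u_xxy = A e^{x} e^{y}
Term by term:
  sin(y)·u_xxxx = A e^{x} e^{y} \sin{\left(y \right)}
  exp(y)·u_yyyy = A e^{x} e^{2 y}
  x**2·u_x = A x^{2} e^{x} e^{y}
  sin(y)·u_xxy = A e^{x} e^{y} \sin{\left(y \right)}
So the left-hand side equals
  A x^{2} e^{x} e^{y} + A e^{x} e^{2 y} + 2 A e^{x} e^{y} \sin{\left(y \right)}
This must equal f(x, y) identically; expanded, f = 3 x^{2} e^{x} e^{y} + 3 e^{x} e^{2 y} + 6 e^{x} e^{y} \sin{\left(y \right)}.
Matching coefficients of the independent functions:
  [e^{x} e^{2 y}, x^{2} e^{x} e^{y}]:  A = 3
  [e^{x} e^{y} \sin{\left(y \right)}]:  2 A = 6
Solving: A = 3.
Check against the point condition:
  u(0, 0) = 3  ⟹  A = 3  ✓
Hence u(x, y) = 3 e^{x + y}.

Answer: u(x, y) = 3 e^{x + y}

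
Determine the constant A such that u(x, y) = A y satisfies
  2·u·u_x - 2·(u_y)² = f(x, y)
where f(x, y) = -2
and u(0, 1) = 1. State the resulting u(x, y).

Answer: u(x, y) = y

Derivation:
Substitute the ansatz u = A y into the left-hand side.
Derivatives of the ansatz:
  u_x = 0
  u_y = A
Term by term:
  2·u·u_x = 0
  -2·(u_y)² = - 2 A^{2}
So the left-hand side equals
  - 2 A^{2}
This must equal f(x, y) = -2 identically.
Matching coefficients of the independent functions:
  [constant term]:  - 2 A^{2} = -2
These equations allow (A) = (-1) or (1).
Impose the point condition(s):
  u(0, 1) = 1  ⟹  A = 1
Only A = 1 satisfies everything.
Hence u(x, y) = y.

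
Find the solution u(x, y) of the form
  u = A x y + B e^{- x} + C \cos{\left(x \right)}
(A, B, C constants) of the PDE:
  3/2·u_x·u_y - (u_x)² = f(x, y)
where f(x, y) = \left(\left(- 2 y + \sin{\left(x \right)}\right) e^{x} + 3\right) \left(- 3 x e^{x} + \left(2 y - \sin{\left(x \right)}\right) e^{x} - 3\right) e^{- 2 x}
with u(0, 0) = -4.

Substitute the ansatz u = A x y + B e^{- x} + C \cos{\left(x \right)} into the left-hand side.
Derivatives of the ansatz:
  u_x = A y - B e^{- x} - C \sin{\left(x \right)}
  u_y = A x
Term by term:
  3/2·u_x·u_y = \frac{3 A^{2} x y}{2} - \frac{3 A B x e^{- x}}{2} - \frac{3 A C x \sin{\left(x \right)}}{2}
  -(u_x)² = - A^{2} y^{2} + 2 A B y e^{- x} + 2 A C y \sin{\left(x \right)} - B^{2} e^{- 2 x} - 2 B C e^{- x} \sin{\left(x \right)} - C^{2} \sin^{2}{\left(x \right)}
So the left-hand side equals
  \frac{3 A^{2} x y}{2} - A^{2} y^{2} - \frac{3 A B x e^{- x}}{2} + 2 A B y e^{- x} - \frac{3 A C x \sin{\left(x \right)}}{2} + 2 A C y \sin{\left(x \right)} - B^{2} e^{- 2 x} - 2 B C e^{- x} \sin{\left(x \right)} - C^{2} \sin^{2}{\left(x \right)}
This must equal f(x, y) identically; expanded, f = 6 x y - 3 x \sin{\left(x \right)} - 9 x e^{- x} - 4 y^{2} + 4 y \sin{\left(x \right)} + 12 y e^{- x} - \sin^{2}{\left(x \right)} - 6 e^{- x} \sin{\left(x \right)} - 9 e^{- 2 x}.
Matching coefficients of the independent functions:
  [y^{2}]:  - A^{2} = -4
  [x y]:  \frac{3 A^{2}}{2} = 6
  [x e^{- x}]:  - \frac{3 A B}{2} = -9
  [x \sin{\left(x \right)}]:  - \frac{3 A C}{2} = -3
  [y e^{- x}]:  2 A B = 12
  [y \sin{\left(x \right)}]:  2 A C = 4
  [e^{- x} \sin{\left(x \right)}]:  - 2 B C = -6
  [e^{- 2 x}]:  - B^{2} = -9
  [\sin^{2}{\left(x \right)}]:  - C^{2} = -1
These equations allow (A, B, C) = (-2, -3, -1) or (2, 3, 1).
Impose the point condition(s):
  u(0, 0) = -4  ⟹  B + C = -4
Only A = -2, B = -3, C = -1 satisfies everything.
Hence u(x, y) = - 2 x y - \cos{\left(x \right)} - 3 e^{- x}.

Answer: u(x, y) = - 2 x y - \cos{\left(x \right)} - 3 e^{- x}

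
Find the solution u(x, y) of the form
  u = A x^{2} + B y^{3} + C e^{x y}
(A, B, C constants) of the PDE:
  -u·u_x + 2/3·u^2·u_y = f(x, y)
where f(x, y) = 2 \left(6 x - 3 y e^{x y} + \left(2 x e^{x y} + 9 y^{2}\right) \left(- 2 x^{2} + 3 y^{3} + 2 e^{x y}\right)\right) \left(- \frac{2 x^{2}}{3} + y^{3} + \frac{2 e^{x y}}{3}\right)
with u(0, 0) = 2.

Substitute the ansatz u = A x^{2} + B y^{3} + C e^{x y} into the left-hand side.
Derivatives of the ansatz:
  u_x = 2 A x + C y e^{x y}
  u_y = 3 B y^{2} + C x e^{x y}
Term by term:
  -u·u_x = - 2 A^{2} x^{3} - 2 A B x y^{3} - A C x^{2} y e^{x y} - 2 A C x e^{x y} - B C y^{4} e^{x y} - C^{2} y e^{2 x y}
  2/3·u^2·u_y = 2 A^{2} B x^{4} y^{2} + \frac{2 A^{2} C x^{5} e^{x y}}{3} + 4 A B^{2} x^{2} y^{5} + \frac{4 A B C x^{3} y^{3} e^{x y}}{3} + 4 A B C x^{2} y^{2} e^{x y} + \frac{4 A C^{2} x^{3} e^{2 x y}}{3} + 2 B^{3} y^{8} + \frac{2 B^{2} C x y^{6} e^{x y}}{3} + 4 B^{2} C y^{5} e^{x y} + \frac{4 B C^{2} x y^{3} e^{2 x y}}{3} + 2 B C^{2} y^{2} e^{2 x y} + \frac{2 C^{3} x e^{3 x y}}{3}
So the left-hand side equals
  2 A^{2} B x^{4} y^{2} + \frac{2 A^{2} C x^{5} e^{x y}}{3} - 2 A^{2} x^{3} + 4 A B^{2} x^{2} y^{5} + \frac{4 A B C x^{3} y^{3} e^{x y}}{3} + 4 A B C x^{2} y^{2} e^{x y} - 2 A B x y^{3} + \frac{4 A C^{2} x^{3} e^{2 x y}}{3} - A C x^{2} y e^{x y} - 2 A C x e^{x y} + 2 B^{3} y^{8} + \frac{2 B^{2} C x y^{6} e^{x y}}{3} + 4 B^{2} C y^{5} e^{x y} + \frac{4 B C^{2} x y^{3} e^{2 x y}}{3} + 2 B C^{2} y^{2} e^{2 x y} - B C y^{4} e^{x y} + \frac{2 C^{3} x e^{3 x y}}{3} - C^{2} y e^{2 x y}
This must equal f(x, y) identically; expanded, f = \frac{16 x^{5} e^{x y}}{3} + 24 x^{4} y^{2} - 16 x^{3} y^{3} e^{x y} - \frac{32 x^{3} e^{2 x y}}{3} - 8 x^{3} - 72 x^{2} y^{5} - 48 x^{2} y^{2} e^{x y} + 4 x^{2} y e^{x y} + 12 x y^{6} e^{x y} + 16 x y^{3} e^{2 x y} + 12 x y^{3} + \frac{16 x e^{3 x y}}{3} + 8 x e^{x y} + 54 y^{8} + 72 y^{5} e^{x y} - 6 y^{4} e^{x y} + 24 y^{2} e^{2 x y} - 4 y e^{2 x y}.
Matching coefficients of the independent functions:
(each divided by its leading coefficient; functions giving the same equation are listed together)
  [x^{3}]:  A^{2} - 4 = 0
  [y^{8}]:  B^{3} - 27 = 0
  [x y^{3}]:  A B + 6 = 0
  [x e^{x y}, x^{2} y e^{x y}]:  A C + 4 = 0
  [x e^{3 x y}]:  C^{3} - 8 = 0
  [x^{2} y^{5}]:  A B^{2} + 18 = 0
  [x^{3} e^{2 x y}]:  A C^{2} + 8 = 0
  [x^{4} y^{2}]:  A^{2} B - 12 = 0
  [x^{5} e^{x y}]:  A^{2} C - 8 = 0
  [y e^{2 x y}]:  C^{2} - 4 = 0
  [y^{2} e^{2 x y}, x y^{3} e^{2 x y}]:  B C^{2} - 12 = 0
  [y^{4} e^{x y}]:  B C - 6 = 0
  [y^{5} e^{x y}, x y^{6} e^{x y}]:  B^{2} C - 18 = 0
  [x^{2} y^{2} e^{x y}, x^{3} y^{3} e^{x y}]:  A B C + 12 = 0
Solving: A = -2, B = 3, C = 2.
Check against the point condition:
  u(0, 0) = 2  ⟹  C = 2  ✓
Hence u(x, y) = - 2 x^{2} + 3 y^{3} + 2 e^{x y}.

Answer: u(x, y) = - 2 x^{2} + 3 y^{3} + 2 e^{x y}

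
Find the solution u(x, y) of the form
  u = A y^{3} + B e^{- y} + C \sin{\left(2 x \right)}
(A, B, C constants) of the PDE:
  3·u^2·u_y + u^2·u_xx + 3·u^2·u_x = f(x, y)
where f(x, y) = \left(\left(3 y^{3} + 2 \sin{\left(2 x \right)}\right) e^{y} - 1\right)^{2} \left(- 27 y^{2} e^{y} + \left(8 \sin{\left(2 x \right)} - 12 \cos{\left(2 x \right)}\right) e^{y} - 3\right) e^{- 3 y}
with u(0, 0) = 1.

Substitute the ansatz u = A y^{3} + B e^{- y} + C \sin{\left(2 x \right)} into the left-hand side.
Derivatives of the ansatz:
  u_y = 3 A y^{2} - B e^{- y}
  u_xx = - 4 C \sin{\left(2 x \right)}
  u_x = 2 C \cos{\left(2 x \right)}
Term by term:
  3·u^2·u_y = 9 A^{3} y^{8} - 3 A^{2} B y^{6} e^{- y} + 18 A^{2} B y^{5} e^{- y} + 18 A^{2} C y^{5} \sin{\left(2 x \right)} - 6 A B^{2} y^{3} e^{- 2 y} + 9 A B^{2} y^{2} e^{- 2 y} - 6 A B C y^{3} e^{- y} \sin{\left(2 x \right)} + 18 A B C y^{2} e^{- y} \sin{\left(2 x \right)} + 9 A C^{2} y^{2} \sin^{2}{\left(2 x \right)} - 3 B^{3} e^{- 3 y} - 6 B^{2} C e^{- 2 y} \sin{\left(2 x \right)} - 3 B C^{2} e^{- y} \sin^{2}{\left(2 x \right)}
  u^2·u_xx = - 4 A^{2} C y^{6} \sin{\left(2 x \right)} - 8 A B C y^{3} e^{- y} \sin{\left(2 x \right)} - 8 A C^{2} y^{3} \sin^{2}{\left(2 x \right)} - 4 B^{2} C e^{- 2 y} \sin{\left(2 x \right)} - 8 B C^{2} e^{- y} \sin^{2}{\left(2 x \right)} - 4 C^{3} \sin^{3}{\left(2 x \right)}
  3·u^2·u_x = 6 A^{2} C y^{6} \cos{\left(2 x \right)} + 12 A B C y^{3} e^{- y} \cos{\left(2 x \right)} + 12 A C^{2} y^{3} \sin{\left(2 x \right)} \cos{\left(2 x \right)} + 6 B^{2} C e^{- 2 y} \cos{\left(2 x \right)} + 12 B C^{2} e^{- y} \sin{\left(2 x \right)} \cos{\left(2 x \right)} + 6 C^{3} \sin^{2}{\left(2 x \right)} \cos{\left(2 x \right)}
So the left-hand side equals
  9 A^{3} y^{8} - 3 A^{2} B y^{6} e^{- y} + 18 A^{2} B y^{5} e^{- y} - 4 A^{2} C y^{6} \sin{\left(2 x \right)} + 6 A^{2} C y^{6} \cos{\left(2 x \right)} + 18 A^{2} C y^{5} \sin{\left(2 x \right)} - 6 A B^{2} y^{3} e^{- 2 y} + 9 A B^{2} y^{2} e^{- 2 y} - 14 A B C y^{3} e^{- y} \sin{\left(2 x \right)} + 12 A B C y^{3} e^{- y} \cos{\left(2 x \right)} + 18 A B C y^{2} e^{- y} \sin{\left(2 x \right)} - 8 A C^{2} y^{3} \sin^{2}{\left(2 x \right)} + 12 A C^{2} y^{3} \sin{\left(2 x \right)} \cos{\left(2 x \right)} + 9 A C^{2} y^{2} \sin^{2}{\left(2 x \right)} - 3 B^{3} e^{- 3 y} - 10 B^{2} C e^{- 2 y} \sin{\left(2 x \right)} + 6 B^{2} C e^{- 2 y} \cos{\left(2 x \right)} - 11 B C^{2} e^{- y} \sin^{2}{\left(2 x \right)} + 12 B C^{2} e^{- y} \sin{\left(2 x \right)} \cos{\left(2 x \right)} - 4 C^{3} \sin^{3}{\left(2 x \right)} + 6 C^{3} \sin^{2}{\left(2 x \right)} \cos{\left(2 x \right)}
This must equal f(x, y) identically; expanded, f = - 243 y^{8} + 72 y^{6} \sin{\left(2 x \right)} - 108 y^{6} \cos{\left(2 x \right)} - 27 y^{6} e^{- y} - 324 y^{5} \sin{\left(2 x \right)} + 162 y^{5} e^{- y} + 96 y^{3} \sin^{2}{\left(2 x \right)} - 144 y^{3} \sin{\left(2 x \right)} \cos{\left(2 x \right)} - 84 y^{3} e^{- y} \sin{\left(2 x \right)} + 72 y^{3} e^{- y} \cos{\left(2 x \right)} + 18 y^{3} e^{- 2 y} - 108 y^{2} \sin^{2}{\left(2 x \right)} + 108 y^{2} e^{- y} \sin{\left(2 x \right)} - 27 y^{2} e^{- 2 y} + 32 \sin^{3}{\left(2 x \right)} - 48 \sin^{2}{\left(2 x \right)} \cos{\left(2 x \right)} - 44 e^{- y} \sin^{2}{\left(2 x \right)} + 48 e^{- y} \sin{\left(2 x \right)} \cos{\left(2 x \right)} + 20 e^{- 2 y} \sin{\left(2 x \right)} - 12 e^{- 2 y} \cos{\left(2 x \right)} - 3 e^{- 3 y}.
Matching coefficients of the independent functions:
(each divided by its leading coefficient; functions giving the same equation are listed together)
  [y^{8}]:  A^{3} + 27 = 0
  [y^{2} e^{- 2 y}, y^{3} e^{- 2 y}]:  A B^{2} + 3 = 0
  [y^{2} \sin^{2}{\left(2 x \right)}, y^{3} \sin^{2}{\left(2 x \right)}, y^{3} \sin{\left(2 x \right)} \cos{\left(2 x \right)}]:  A C^{2} + 12 = 0
  [y^{5} e^{- y}, y^{6} e^{- y}]:  A^{2} B - 9 = 0
  [y^{5} \sin{\left(2 x \right)}, y^{6} \sin{\left(2 x \right)}, y^{6} \cos{\left(2 x \right)}]:  A^{2} C + 18 = 0
  [e^{- 2 y} \sin{\left(2 x \right)}, e^{- 2 y} \cos{\left(2 x \right)}]:  B^{2} C + 2 = 0
  [e^{- y} \sin^{2}{\left(2 x \right)}, e^{- y} \sin{\left(2 x \right)} \cos{\left(2 x \right)}]:  B C^{2} - 4 = 0
  [\sin^{2}{\left(2 x \right)} \cos{\left(2 x \right)}, \sin^{3}{\left(2 x \right)}]:  C^{3} + 8 = 0
  [y^{2} e^{- y} \sin{\left(2 x \right)}, y^{3} e^{- y} \sin{\left(2 x \right)}, y^{3} e^{- y} \cos{\left(2 x \right)}]:  A B C - 6 = 0
  [e^{- 3 y}]:  B^{3} - 1 = 0
Solving: A = -3, B = 1, C = -2.
Check against the point condition:
  u(0, 0) = 1  ⟹  B = 1  ✓
Hence u(x, y) = - 3 y^{3} - 2 \sin{\left(2 x \right)} + e^{- y}.

Answer: u(x, y) = - 3 y^{3} - 2 \sin{\left(2 x \right)} + e^{- y}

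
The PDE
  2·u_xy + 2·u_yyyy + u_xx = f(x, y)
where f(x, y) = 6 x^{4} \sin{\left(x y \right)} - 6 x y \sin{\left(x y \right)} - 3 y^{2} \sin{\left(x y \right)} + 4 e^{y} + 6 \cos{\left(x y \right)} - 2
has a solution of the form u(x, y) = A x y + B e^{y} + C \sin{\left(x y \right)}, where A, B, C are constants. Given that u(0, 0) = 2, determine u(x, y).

Substitute the ansatz u = A x y + B e^{y} + C \sin{\left(x y \right)} into the left-hand side.
Derivatives of the ansatz:
  u_xy = A - C x y \sin{\left(x y \right)} + C \cos{\left(x y \right)}
  u_yyyy = B e^{y} + C x^{4} \sin{\left(x y \right)}
  u_xx = - C y^{2} \sin{\left(x y \right)}
Term by term:
  2·u_xy = 2 A - 2 C x y \sin{\left(x y \right)} + 2 C \cos{\left(x y \right)}
  2·u_yyyy = 2 B e^{y} + 2 C x^{4} \sin{\left(x y \right)}
  u_xx = - C y^{2} \sin{\left(x y \right)}
So the left-hand side equals
  2 A + 2 B e^{y} + 2 C x^{4} \sin{\left(x y \right)} - 2 C x y \sin{\left(x y \right)} - C y^{2} \sin{\left(x y \right)} + 2 C \cos{\left(x y \right)}
This must equal f(x, y) = 6 x^{4} \sin{\left(x y \right)} - 6 x y \sin{\left(x y \right)} - 3 y^{2} \sin{\left(x y \right)} + 4 e^{y} + 6 \cos{\left(x y \right)} - 2 identically.
Matching coefficients of the independent functions:
  [constant term]:  2 A = -2
  [x^{4} \sin{\left(x y \right)}, \cos{\left(x y \right)}]:  2 C = 6
  [y^{2} \sin{\left(x y \right)}]:  - C = -3
  [x y \sin{\left(x y \right)}]:  - 2 C = -6
  [e^{y}]:  2 B = 4
Solving: A = -1, B = 2, C = 3.
Check against the point condition:
  u(0, 0) = 2  ⟹  B = 2  ✓
Hence u(x, y) = - x y + 2 e^{y} + 3 \sin{\left(x y \right)}.

Answer: u(x, y) = - x y + 2 e^{y} + 3 \sin{\left(x y \right)}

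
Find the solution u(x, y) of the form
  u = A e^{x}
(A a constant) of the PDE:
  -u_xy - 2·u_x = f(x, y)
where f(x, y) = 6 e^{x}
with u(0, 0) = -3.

Substitute the ansatz u = A e^{x} into the left-hand side.
Derivatives of the ansatz:
  u_xy = 0
  u_x = A e^{x}
Term by term:
  -u_xy = 0
  -2·u_x = - 2 A e^{x}
So the left-hand side equals
  - 2 A e^{x}
This must equal f(x, y) = 6 e^{x} identically.
Matching coefficients of the independent functions:
  [e^{x}]:  - 2 A = 6
Solving: A = -3.
Check against the point condition:
  u(0, 0) = -3  ⟹  A = -3  ✓
Hence u(x, y) = - 3 e^{x}.

Answer: u(x, y) = - 3 e^{x}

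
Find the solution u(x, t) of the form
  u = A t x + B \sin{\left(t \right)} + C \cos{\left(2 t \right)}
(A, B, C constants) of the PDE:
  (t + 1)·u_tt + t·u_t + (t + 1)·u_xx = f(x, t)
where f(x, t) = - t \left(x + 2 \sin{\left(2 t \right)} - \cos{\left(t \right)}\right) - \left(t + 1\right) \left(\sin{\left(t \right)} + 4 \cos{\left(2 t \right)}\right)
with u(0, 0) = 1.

Substitute the ansatz u = A t x + B \sin{\left(t \right)} + C \cos{\left(2 t \right)} into the left-hand side.
Derivatives of the ansatz:
  u_tt = - B \sin{\left(t \right)} - 4 C \cos{\left(2 t \right)}
  u_t = A x + B \cos{\left(t \right)} - 2 C \sin{\left(2 t \right)}
  u_xx = 0
Term by term:
  (t + 1)·u_tt = - B t \sin{\left(t \right)} - B \sin{\left(t \right)} - 4 C t \cos{\left(2 t \right)} - 4 C \cos{\left(2 t \right)}
  t·u_t = A t x + B t \cos{\left(t \right)} - 2 C t \sin{\left(2 t \right)}
  (t + 1)·u_xx = 0
So the left-hand side equals
  A t x - B t \sin{\left(t \right)} + B t \cos{\left(t \right)} - B \sin{\left(t \right)} - 2 C t \sin{\left(2 t \right)} - 4 C t \cos{\left(2 t \right)} - 4 C \cos{\left(2 t \right)}
This must equal f(x, t) identically; expanded, f = - t x - t \sin{\left(t \right)} - 2 t \sin{\left(2 t \right)} + t \cos{\left(t \right)} - 4 t \cos{\left(2 t \right)} - \sin{\left(t \right)} - 4 \cos{\left(2 t \right)}.
Matching coefficients of the independent functions:
  [t x]:  A = -1
  [t \sin{\left(t \right)}, \sin{\left(t \right)}]:  - B = -1
  [t \sin{\left(2 t \right)}]:  - 2 C = -2
  [t \cos{\left(t \right)}]:  B = 1
  [t \cos{\left(2 t \right)}, \cos{\left(2 t \right)}]:  - 4 C = -4
Solving: A = -1, B = 1, C = 1.
Check against the point condition:
  u(0, 0) = 1  ⟹  C = 1  ✓
Hence u(x, t) = - t x + \sin{\left(t \right)} + \cos{\left(2 t \right)}.

Answer: u(x, t) = - t x + \sin{\left(t \right)} + \cos{\left(2 t \right)}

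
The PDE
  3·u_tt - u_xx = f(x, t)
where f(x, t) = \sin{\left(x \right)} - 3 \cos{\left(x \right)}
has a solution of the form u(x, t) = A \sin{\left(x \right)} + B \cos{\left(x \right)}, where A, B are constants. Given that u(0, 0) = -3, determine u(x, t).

Substitute the ansatz u = A \sin{\left(x \right)} + B \cos{\left(x \right)} into the left-hand side.
Derivatives of the ansatz:
  u_tt = 0
  u_xx = - A \sin{\left(x \right)} - B \cos{\left(x \right)}
Term by term:
  3·u_tt = 0
  -u_xx = A \sin{\left(x \right)} + B \cos{\left(x \right)}
So the left-hand side equals
  A \sin{\left(x \right)} + B \cos{\left(x \right)}
This must equal f(x, t) = \sin{\left(x \right)} - 3 \cos{\left(x \right)} identically.
Matching coefficients of the independent functions:
  [\sin{\left(x \right)}]:  A = 1
  [\cos{\left(x \right)}]:  B = -3
Solving: A = 1, B = -3.
Check against the point condition:
  u(0, 0) = -3  ⟹  B = -3  ✓
Hence u(x, t) = \sin{\left(x \right)} - 3 \cos{\left(x \right)}.

Answer: u(x, t) = \sin{\left(x \right)} - 3 \cos{\left(x \right)}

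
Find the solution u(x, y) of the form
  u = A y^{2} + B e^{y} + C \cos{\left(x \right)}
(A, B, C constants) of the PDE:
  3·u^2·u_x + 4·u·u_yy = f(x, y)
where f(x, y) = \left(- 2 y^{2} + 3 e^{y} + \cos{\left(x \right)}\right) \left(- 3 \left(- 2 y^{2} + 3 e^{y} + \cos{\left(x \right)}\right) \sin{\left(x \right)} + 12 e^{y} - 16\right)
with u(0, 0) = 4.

Answer: u(x, y) = - 2 y^{2} + 3 e^{y} + \cos{\left(x \right)}

Derivation:
Substitute the ansatz u = A y^{2} + B e^{y} + C \cos{\left(x \right)} into the left-hand side.
Derivatives of the ansatz:
  u_x = - C \sin{\left(x \right)}
  u_yy = 2 A + B e^{y}
Term by term:
  3·u^2·u_x = - 3 A^{2} C y^{4} \sin{\left(x \right)} - 6 A B C y^{2} e^{y} \sin{\left(x \right)} - 6 A C^{2} y^{2} \sin{\left(x \right)} \cos{\left(x \right)} - 3 B^{2} C e^{2 y} \sin{\left(x \right)} - 6 B C^{2} e^{y} \sin{\left(x \right)} \cos{\left(x \right)} - 3 C^{3} \sin{\left(x \right)} \cos^{2}{\left(x \right)}
  4·u·u_yy = 8 A^{2} y^{2} + 4 A B y^{2} e^{y} + 8 A B e^{y} + 8 A C \cos{\left(x \right)} + 4 B^{2} e^{2 y} + 4 B C e^{y} \cos{\left(x \right)}
So the left-hand side equals
  - 3 A^{2} C y^{4} \sin{\left(x \right)} + 8 A^{2} y^{2} - 6 A B C y^{2} e^{y} \sin{\left(x \right)} + 4 A B y^{2} e^{y} + 8 A B e^{y} - 6 A C^{2} y^{2} \sin{\left(x \right)} \cos{\left(x \right)} + 8 A C \cos{\left(x \right)} - 3 B^{2} C e^{2 y} \sin{\left(x \right)} + 4 B^{2} e^{2 y} - 6 B C^{2} e^{y} \sin{\left(x \right)} \cos{\left(x \right)} + 4 B C e^{y} \cos{\left(x \right)} - 3 C^{3} \sin{\left(x \right)} \cos^{2}{\left(x \right)}
This must equal f(x, y) identically; expanded, f = - 12 y^{4} \sin{\left(x \right)} + 36 y^{2} e^{y} \sin{\left(x \right)} - 24 y^{2} e^{y} + 12 y^{2} \sin{\left(x \right)} \cos{\left(x \right)} + 32 y^{2} - 27 e^{2 y} \sin{\left(x \right)} + 36 e^{2 y} - 18 e^{y} \sin{\left(x \right)} \cos{\left(x \right)} + 12 e^{y} \cos{\left(x \right)} - 48 e^{y} - 3 \sin{\left(x \right)} \cos^{2}{\left(x \right)} - 16 \cos{\left(x \right)}.
Matching coefficients of the independent functions:
  [y^{2}]:  8 A^{2} = 32
  [y^{2} e^{y}]:  4 A B = -24
  [y^{4} \sin{\left(x \right)}]:  - 3 A^{2} C = -12
  [e^{y} \cos{\left(x \right)}]:  4 B C = 12
  [e^{2 y} \sin{\left(x \right)}]:  - 3 B^{2} C = -27
  [\sin{\left(x \right)} \cos^{2}{\left(x \right)}]:  - 3 C^{3} = -3
  [y^{2} e^{y} \sin{\left(x \right)}]:  - 6 A B C = 36
  [y^{2} \sin{\left(x \right)} \cos{\left(x \right)}]:  - 6 A C^{2} = 12
  [e^{y} \sin{\left(x \right)} \cos{\left(x \right)}]:  - 6 B C^{2} = -18
  [e^{y}]:  8 A B = -48
  [e^{2 y}]:  4 B^{2} = 36
  [\cos{\left(x \right)}]:  8 A C = -16
Solving: A = -2, B = 3, C = 1.
Check against the point condition:
  u(0, 0) = 4  ⟹  B + C = 4  ✓
Hence u(x, y) = - 2 y^{2} + 3 e^{y} + \cos{\left(x \right)}.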